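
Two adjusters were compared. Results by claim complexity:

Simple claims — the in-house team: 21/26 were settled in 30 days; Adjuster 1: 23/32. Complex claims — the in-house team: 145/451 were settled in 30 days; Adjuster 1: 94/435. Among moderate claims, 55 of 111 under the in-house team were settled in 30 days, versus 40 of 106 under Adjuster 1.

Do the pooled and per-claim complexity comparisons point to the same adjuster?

Simple: the in-house team 21/26 = 80.8%, Adjuster 1 23/32 = 71.9% → the in-house team
Complex: the in-house team 145/451 = 32.2%, Adjuster 1 94/435 = 21.6% → the in-house team
Moderate: the in-house team 55/111 = 49.5%, Adjuster 1 40/106 = 37.7% → the in-house team
Overall: the in-house team 221/588 = 37.6%, Adjuster 1 157/573 = 27.4% → the in-house team
The in-house team wins overall and in every claim group — no reversal.

Yes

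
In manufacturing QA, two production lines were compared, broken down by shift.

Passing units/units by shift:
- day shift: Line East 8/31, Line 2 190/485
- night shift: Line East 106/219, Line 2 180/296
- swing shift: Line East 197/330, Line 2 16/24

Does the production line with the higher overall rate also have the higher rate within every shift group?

No

Day shift: Line East 8/31 = 25.8%, Line 2 190/485 = 39.2% → Line 2
Night shift: Line East 106/219 = 48.4%, Line 2 180/296 = 60.8% → Line 2
Swing shift: Line East 197/330 = 59.7%, Line 2 16/24 = 66.7% → Line 2
Overall: Line East 311/580 = 53.6%, Line 2 386/805 = 48.0% → Line East
Line 2 wins each shift group but Line East wins overall — the comparison reverses. Line 2's units skew toward day shift, which has a lower base rate.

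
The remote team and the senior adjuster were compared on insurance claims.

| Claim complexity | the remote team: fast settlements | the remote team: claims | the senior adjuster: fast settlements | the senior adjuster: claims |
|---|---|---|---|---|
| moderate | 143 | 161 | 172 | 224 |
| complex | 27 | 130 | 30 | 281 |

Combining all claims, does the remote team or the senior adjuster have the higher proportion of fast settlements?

the remote team

Moderate: the remote team 143/161 = 88.8%, the senior adjuster 172/224 = 76.8% → the remote team
Complex: the remote team 27/130 = 20.8%, the senior adjuster 30/281 = 10.7% → the remote team
Overall: the remote team 170/291 = 58.4%, the senior adjuster 202/505 = 40.0% → the remote team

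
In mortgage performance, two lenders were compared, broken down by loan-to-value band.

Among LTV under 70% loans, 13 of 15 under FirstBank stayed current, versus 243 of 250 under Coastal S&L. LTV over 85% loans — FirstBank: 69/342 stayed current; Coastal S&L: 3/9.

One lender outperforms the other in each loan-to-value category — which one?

Coastal S&L

LTV under 70%: FirstBank 13/15 = 86.7%, Coastal S&L 243/250 = 97.2% → Coastal S&L
LTV over 85%: FirstBank 69/342 = 20.2%, Coastal S&L 3/9 = 33.3% → Coastal S&L
Coastal S&L has the higher rate in both groups.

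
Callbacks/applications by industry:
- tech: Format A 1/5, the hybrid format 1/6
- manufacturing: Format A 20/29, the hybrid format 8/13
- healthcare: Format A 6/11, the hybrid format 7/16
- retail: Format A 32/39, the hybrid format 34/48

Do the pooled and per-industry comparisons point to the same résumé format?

Tech: Format A 1/5 = 20.0%, the hybrid format 1/6 = 16.7% → Format A
Manufacturing: Format A 20/29 = 69.0%, the hybrid format 8/13 = 61.5% → Format A
Healthcare: Format A 6/11 = 54.5%, the hybrid format 7/16 = 43.8% → Format A
Retail: Format A 32/39 = 82.1%, the hybrid format 34/48 = 70.8% → Format A
Overall: Format A 59/84 = 70.2%, the hybrid format 50/83 = 60.2% → Format A
Format A wins overall and in every industry group — no reversal.

Yes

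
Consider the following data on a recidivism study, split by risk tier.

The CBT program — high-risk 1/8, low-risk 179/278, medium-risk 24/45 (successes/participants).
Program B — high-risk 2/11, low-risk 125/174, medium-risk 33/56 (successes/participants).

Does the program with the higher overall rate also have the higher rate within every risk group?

Yes

High-risk: the CBT program 1/8 = 12.5%, Program B 2/11 = 18.2% → Program B
Low-risk: the CBT program 179/278 = 64.4%, Program B 125/174 = 71.8% → Program B
Medium-risk: the CBT program 24/45 = 53.3%, Program B 33/56 = 58.9% → Program B
Overall: the CBT program 204/331 = 61.6%, Program B 160/241 = 66.4% → Program B
Program B wins overall and in every risk group — no reversal.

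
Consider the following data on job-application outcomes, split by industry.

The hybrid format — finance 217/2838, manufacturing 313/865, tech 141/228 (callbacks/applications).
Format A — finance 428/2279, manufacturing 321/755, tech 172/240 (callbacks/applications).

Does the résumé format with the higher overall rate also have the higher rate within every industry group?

Yes

Finance: the hybrid format 217/2838 = 7.6%, Format A 428/2279 = 18.8% → Format A
Manufacturing: the hybrid format 313/865 = 36.2%, Format A 321/755 = 42.5% → Format A
Tech: the hybrid format 141/228 = 61.8%, Format A 172/240 = 71.7% → Format A
Overall: the hybrid format 671/3931 = 17.1%, Format A 921/3274 = 28.1% → Format A
Format A wins overall and in every industry group — no reversal.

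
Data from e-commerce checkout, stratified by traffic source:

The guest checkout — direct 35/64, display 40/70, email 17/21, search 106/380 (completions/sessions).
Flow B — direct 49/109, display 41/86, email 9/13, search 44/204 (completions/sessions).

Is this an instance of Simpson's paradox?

No

Direct: the guest checkout 35/64 = 54.7%, Flow B 49/109 = 45.0% → the guest checkout
Display: the guest checkout 40/70 = 57.1%, Flow B 41/86 = 47.7% → the guest checkout
Email: the guest checkout 17/21 = 81.0%, Flow B 9/13 = 69.2% → the guest checkout
Search: the guest checkout 106/380 = 27.9%, Flow B 44/204 = 21.6% → the guest checkout
Overall: the guest checkout 198/535 = 37.0%, Flow B 143/412 = 34.7% → the guest checkout
The guest checkout wins overall and in every traffic group — no reversal.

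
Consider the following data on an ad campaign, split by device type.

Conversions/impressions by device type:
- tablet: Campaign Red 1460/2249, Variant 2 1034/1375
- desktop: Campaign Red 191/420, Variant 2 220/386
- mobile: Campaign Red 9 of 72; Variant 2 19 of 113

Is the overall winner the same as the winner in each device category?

Tablet: Campaign Red 1460/2249 = 64.9%, Variant 2 1034/1375 = 75.2% → Variant 2
Desktop: Campaign Red 191/420 = 45.5%, Variant 2 220/386 = 57.0% → Variant 2
Mobile: Campaign Red 9/72 = 12.5%, Variant 2 19/113 = 16.8% → Variant 2
Overall: Campaign Red 1660/2741 = 60.6%, Variant 2 1273/1874 = 67.9% → Variant 2
Variant 2 wins overall and in every device group — no reversal.

Yes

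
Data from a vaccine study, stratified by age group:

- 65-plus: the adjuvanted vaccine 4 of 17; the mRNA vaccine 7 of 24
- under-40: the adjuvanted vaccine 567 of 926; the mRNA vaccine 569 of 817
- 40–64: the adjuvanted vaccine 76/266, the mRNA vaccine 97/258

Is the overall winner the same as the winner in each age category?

65-plus: the adjuvanted vaccine 4/17 = 23.5%, the mRNA vaccine 7/24 = 29.2% → the mRNA vaccine
Under-40: the adjuvanted vaccine 567/926 = 61.2%, the mRNA vaccine 569/817 = 69.6% → the mRNA vaccine
40–64: the adjuvanted vaccine 76/266 = 28.6%, the mRNA vaccine 97/258 = 37.6% → the mRNA vaccine
Overall: the adjuvanted vaccine 647/1209 = 53.5%, the mRNA vaccine 673/1099 = 61.2% → the mRNA vaccine
The mRNA vaccine wins overall and in every age group — no reversal.

Yes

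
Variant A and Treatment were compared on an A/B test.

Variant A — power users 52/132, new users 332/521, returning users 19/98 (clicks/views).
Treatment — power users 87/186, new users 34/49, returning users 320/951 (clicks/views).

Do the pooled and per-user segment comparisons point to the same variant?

No

Power users: Variant A 52/132 = 39.4%, Treatment 87/186 = 46.8% → Treatment
New users: Variant A 332/521 = 63.7%, Treatment 34/49 = 69.4% → Treatment
Returning users: Variant A 19/98 = 19.4%, Treatment 320/951 = 33.6% → Treatment
Overall: Variant A 403/751 = 53.7%, Treatment 441/1186 = 37.2% → Variant A
Treatment wins each user group but Variant A wins overall — the comparison reverses. Treatment's views skew toward returning users, which has a lower base rate.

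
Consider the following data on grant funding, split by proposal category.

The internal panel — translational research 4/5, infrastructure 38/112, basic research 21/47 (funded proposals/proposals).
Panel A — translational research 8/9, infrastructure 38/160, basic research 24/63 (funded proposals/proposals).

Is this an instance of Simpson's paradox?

No

Translational research: the internal panel 4/5 = 80.0%, Panel A 8/9 = 88.9% → Panel A
Infrastructure: the internal panel 38/112 = 33.9%, Panel A 38/160 = 23.8% → the internal panel
Basic research: the internal panel 21/47 = 44.7%, Panel A 24/63 = 38.1% → the internal panel
Overall: the internal panel 63/164 = 38.4%, Panel A 70/232 = 30.2% → the internal panel
Neither sweeps: the internal panel wins 2 of 3 groups, Panel A wins 1. The internal panel wins overall but not every group — no Simpson reversal.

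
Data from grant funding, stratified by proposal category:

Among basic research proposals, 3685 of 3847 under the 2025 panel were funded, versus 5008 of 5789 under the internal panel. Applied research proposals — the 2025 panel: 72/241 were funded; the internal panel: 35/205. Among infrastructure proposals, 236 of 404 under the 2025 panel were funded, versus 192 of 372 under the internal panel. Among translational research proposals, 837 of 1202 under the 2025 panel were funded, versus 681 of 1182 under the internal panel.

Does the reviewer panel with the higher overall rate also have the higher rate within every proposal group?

Basic research: the 2025 panel 3685/3847 = 95.8%, the internal panel 5008/5789 = 86.5% → the 2025 panel
Applied research: the 2025 panel 72/241 = 29.9%, the internal panel 35/205 = 17.1% → the 2025 panel
Infrastructure: the 2025 panel 236/404 = 58.4%, the internal panel 192/372 = 51.6% → the 2025 panel
Translational research: the 2025 panel 837/1202 = 69.6%, the internal panel 681/1182 = 57.6% → the 2025 panel
Overall: the 2025 panel 4830/5694 = 84.8%, the internal panel 5916/7548 = 78.4% → the 2025 panel
The 2025 panel wins overall and in every proposal group — no reversal.

Yes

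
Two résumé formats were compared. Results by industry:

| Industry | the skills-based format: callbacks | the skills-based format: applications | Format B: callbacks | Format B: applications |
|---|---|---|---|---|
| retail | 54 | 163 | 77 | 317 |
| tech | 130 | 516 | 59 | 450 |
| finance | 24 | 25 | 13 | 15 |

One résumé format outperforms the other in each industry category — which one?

Retail: the skills-based format 54/163 = 33.1%, Format B 77/317 = 24.3% → the skills-based format
Tech: the skills-based format 130/516 = 25.2%, Format B 59/450 = 13.1% → the skills-based format
Finance: the skills-based format 24/25 = 96.0%, Format B 13/15 = 86.7% → the skills-based format
The skills-based format has the higher rate in all 3 groups.

the skills-based format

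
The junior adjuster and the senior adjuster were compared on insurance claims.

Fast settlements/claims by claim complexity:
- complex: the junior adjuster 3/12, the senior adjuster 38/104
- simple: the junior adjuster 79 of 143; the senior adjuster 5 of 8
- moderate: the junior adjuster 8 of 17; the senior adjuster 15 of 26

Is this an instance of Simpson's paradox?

Complex: the junior adjuster 3/12 = 25.0%, the senior adjuster 38/104 = 36.5% → the senior adjuster
Simple: the junior adjuster 79/143 = 55.2%, the senior adjuster 5/8 = 62.5% → the senior adjuster
Moderate: the junior adjuster 8/17 = 47.1%, the senior adjuster 15/26 = 57.7% → the senior adjuster
Overall: the junior adjuster 90/172 = 52.3%, the senior adjuster 58/138 = 42.0% → the junior adjuster
The senior adjuster wins each claim group but the junior adjuster wins overall — the comparison reverses. The senior adjuster's claims skew toward complex, which has a lower base rate.

Yes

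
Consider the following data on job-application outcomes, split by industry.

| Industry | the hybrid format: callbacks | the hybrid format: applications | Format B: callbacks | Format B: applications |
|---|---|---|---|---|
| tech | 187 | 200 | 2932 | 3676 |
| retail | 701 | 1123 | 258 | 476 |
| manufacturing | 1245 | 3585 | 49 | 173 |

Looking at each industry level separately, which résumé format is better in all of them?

Tech: the hybrid format 187/200 = 93.5%, Format B 2932/3676 = 79.8% → the hybrid format
Retail: the hybrid format 701/1123 = 62.4%, Format B 258/476 = 54.2% → the hybrid format
Manufacturing: the hybrid format 1245/3585 = 34.7%, Format B 49/173 = 28.3% → the hybrid format
The hybrid format has the higher rate in all 3 groups.

the hybrid format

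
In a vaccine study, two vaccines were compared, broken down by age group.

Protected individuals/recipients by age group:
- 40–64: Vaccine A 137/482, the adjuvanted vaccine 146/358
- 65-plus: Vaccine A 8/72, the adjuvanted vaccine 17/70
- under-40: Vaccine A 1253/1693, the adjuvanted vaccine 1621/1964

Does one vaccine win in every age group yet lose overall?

No

40–64: Vaccine A 137/482 = 28.4%, the adjuvanted vaccine 146/358 = 40.8% → the adjuvanted vaccine
65-plus: Vaccine A 8/72 = 11.1%, the adjuvanted vaccine 17/70 = 24.3% → the adjuvanted vaccine
Under-40: Vaccine A 1253/1693 = 74.0%, the adjuvanted vaccine 1621/1964 = 82.5% → the adjuvanted vaccine
Overall: Vaccine A 1398/2247 = 62.2%, the adjuvanted vaccine 1784/2392 = 74.6% → the adjuvanted vaccine
The adjuvanted vaccine wins overall and in every age group — no reversal.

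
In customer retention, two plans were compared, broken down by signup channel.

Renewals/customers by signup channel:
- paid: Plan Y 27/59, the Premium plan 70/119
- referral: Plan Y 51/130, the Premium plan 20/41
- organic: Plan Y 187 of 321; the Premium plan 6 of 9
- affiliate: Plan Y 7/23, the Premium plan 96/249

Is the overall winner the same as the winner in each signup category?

Paid: Plan Y 27/59 = 45.8%, the Premium plan 70/119 = 58.8% → the Premium plan
Referral: Plan Y 51/130 = 39.2%, the Premium plan 20/41 = 48.8% → the Premium plan
Organic: Plan Y 187/321 = 58.3%, the Premium plan 6/9 = 66.7% → the Premium plan
Affiliate: Plan Y 7/23 = 30.4%, the Premium plan 96/249 = 38.6% → the Premium plan
Overall: Plan Y 272/533 = 51.0%, the Premium plan 192/418 = 45.9% → Plan Y
The Premium plan wins each signup group but Plan Y wins overall — the comparison reverses. The Premium plan's customers skew toward affiliate, which has a lower base rate.

No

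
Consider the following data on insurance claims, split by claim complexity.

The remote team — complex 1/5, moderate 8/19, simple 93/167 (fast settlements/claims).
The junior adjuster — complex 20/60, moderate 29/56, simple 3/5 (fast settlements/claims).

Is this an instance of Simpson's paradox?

Yes

Complex: the remote team 1/5 = 20.0%, the junior adjuster 20/60 = 33.3% → the junior adjuster
Moderate: the remote team 8/19 = 42.1%, the junior adjuster 29/56 = 51.8% → the junior adjuster
Simple: the remote team 93/167 = 55.7%, the junior adjuster 3/5 = 60.0% → the junior adjuster
Overall: the remote team 102/191 = 53.4%, the junior adjuster 52/121 = 43.0% → the remote team
The junior adjuster wins each claim group but the remote team wins overall — the comparison reverses. The junior adjuster's claims skew toward complex, which has a lower base rate.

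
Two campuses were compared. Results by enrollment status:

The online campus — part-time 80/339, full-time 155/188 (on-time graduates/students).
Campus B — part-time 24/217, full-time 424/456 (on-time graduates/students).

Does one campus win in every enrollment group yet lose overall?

No

Part-time: the online campus 80/339 = 23.6%, Campus B 24/217 = 11.1% → the online campus
Full-time: the online campus 155/188 = 82.4%, Campus B 424/456 = 93.0% → Campus B
Overall: the online campus 235/527 = 44.6%, Campus B 448/673 = 66.6% → Campus B
Neither sweeps: the online campus wins 1 of 2 groups, Campus B wins 1. Campus B wins overall but not every group — no Simpson reversal.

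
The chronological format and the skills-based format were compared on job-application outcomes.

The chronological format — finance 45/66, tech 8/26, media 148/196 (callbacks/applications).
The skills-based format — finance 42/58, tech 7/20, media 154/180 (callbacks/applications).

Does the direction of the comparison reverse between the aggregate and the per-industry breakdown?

No

Finance: the chronological format 45/66 = 68.2%, the skills-based format 42/58 = 72.4% → the skills-based format
Tech: the chronological format 8/26 = 30.8%, the skills-based format 7/20 = 35.0% → the skills-based format
Media: the chronological format 148/196 = 75.5%, the skills-based format 154/180 = 85.6% → the skills-based format
Overall: the chronological format 201/288 = 69.8%, the skills-based format 203/258 = 78.7% → the skills-based format
The skills-based format wins overall and in every industry group — no reversal.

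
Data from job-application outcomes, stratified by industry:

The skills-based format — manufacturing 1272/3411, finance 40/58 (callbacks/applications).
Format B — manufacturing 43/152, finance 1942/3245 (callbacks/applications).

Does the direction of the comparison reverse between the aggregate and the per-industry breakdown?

Yes

Manufacturing: the skills-based format 1272/3411 = 37.3%, Format B 43/152 = 28.3% → the skills-based format
Finance: the skills-based format 40/58 = 69.0%, Format B 1942/3245 = 59.8% → the skills-based format
Overall: the skills-based format 1312/3469 = 37.8%, Format B 1985/3397 = 58.4% → Format B
The skills-based format wins each industry group but Format B wins overall — the comparison reverses. The skills-based format's applications skew toward manufacturing, which has a lower base rate.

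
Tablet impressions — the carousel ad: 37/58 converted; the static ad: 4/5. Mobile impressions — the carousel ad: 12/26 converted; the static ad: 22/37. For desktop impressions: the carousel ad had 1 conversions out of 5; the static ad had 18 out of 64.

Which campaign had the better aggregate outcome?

the carousel ad

Tablet: the carousel ad 37/58 = 63.8%, the static ad 4/5 = 80.0% → the static ad
Mobile: the carousel ad 12/26 = 46.2%, the static ad 22/37 = 59.5% → the static ad
Desktop: the carousel ad 1/5 = 20.0%, the static ad 18/64 = 28.1% → the static ad
Overall: the carousel ad 50/89 = 56.2%, the static ad 44/106 = 41.5% → the carousel ad
(The static ad wins every device group but the carousel ad wins overall — the static ad's impressions skew toward the low-rate desktop group.)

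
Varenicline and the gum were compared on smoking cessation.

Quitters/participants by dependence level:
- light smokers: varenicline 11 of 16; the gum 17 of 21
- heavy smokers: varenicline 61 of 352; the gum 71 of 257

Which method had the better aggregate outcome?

Light smokers: varenicline 11/16 = 68.8%, the gum 17/21 = 81.0% → the gum
Heavy smokers: varenicline 61/352 = 17.3%, the gum 71/257 = 27.6% → the gum
Overall: varenicline 72/368 = 19.6%, the gum 88/278 = 31.7% → the gum

the gum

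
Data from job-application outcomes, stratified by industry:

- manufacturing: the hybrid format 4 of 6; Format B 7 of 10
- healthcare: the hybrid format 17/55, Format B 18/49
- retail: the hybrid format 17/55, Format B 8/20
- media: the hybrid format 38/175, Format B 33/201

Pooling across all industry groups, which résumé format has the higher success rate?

Manufacturing: the hybrid format 4/6 = 66.7%, Format B 7/10 = 70.0% → Format B
Healthcare: the hybrid format 17/55 = 30.9%, Format B 18/49 = 36.7% → Format B
Retail: the hybrid format 17/55 = 30.9%, Format B 8/20 = 40.0% → Format B
Media: the hybrid format 38/175 = 21.7%, Format B 33/201 = 16.4% → the hybrid format
Overall: the hybrid format 76/291 = 26.1%, Format B 66/280 = 23.6% → the hybrid format
(Neither sweeps every industry group, but the hybrid format has the higher pooled rate.)

the hybrid format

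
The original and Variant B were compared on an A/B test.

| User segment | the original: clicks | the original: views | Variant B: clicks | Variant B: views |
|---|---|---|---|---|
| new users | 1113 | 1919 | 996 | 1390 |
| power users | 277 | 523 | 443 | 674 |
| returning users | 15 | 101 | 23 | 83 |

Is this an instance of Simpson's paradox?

New users: the original 1113/1919 = 58.0%, Variant B 996/1390 = 71.7% → Variant B
Power users: the original 277/523 = 53.0%, Variant B 443/674 = 65.7% → Variant B
Returning users: the original 15/101 = 14.9%, Variant B 23/83 = 27.7% → Variant B
Overall: the original 1405/2543 = 55.2%, Variant B 1462/2147 = 68.1% → Variant B
Variant B wins overall and in every user group — no reversal.

No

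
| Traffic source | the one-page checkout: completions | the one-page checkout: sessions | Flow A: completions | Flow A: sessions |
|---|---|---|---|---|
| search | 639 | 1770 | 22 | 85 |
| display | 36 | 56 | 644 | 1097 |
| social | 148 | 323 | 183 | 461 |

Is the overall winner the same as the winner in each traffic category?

No

Search: the one-page checkout 639/1770 = 36.1%, Flow A 22/85 = 25.9% → the one-page checkout
Display: the one-page checkout 36/56 = 64.3%, Flow A 644/1097 = 58.7% → the one-page checkout
Social: the one-page checkout 148/323 = 45.8%, Flow A 183/461 = 39.7% → the one-page checkout
Overall: the one-page checkout 823/2149 = 38.3%, Flow A 849/1643 = 51.7% → Flow A
The one-page checkout wins each traffic group but Flow A wins overall — the comparison reverses. The one-page checkout's sessions skew toward search, which has a lower base rate.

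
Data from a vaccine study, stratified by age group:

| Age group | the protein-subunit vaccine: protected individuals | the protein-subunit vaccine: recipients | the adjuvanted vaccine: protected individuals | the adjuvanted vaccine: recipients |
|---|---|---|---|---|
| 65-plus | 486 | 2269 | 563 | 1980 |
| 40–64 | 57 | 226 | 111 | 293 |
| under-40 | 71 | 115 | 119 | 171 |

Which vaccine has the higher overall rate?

the adjuvanted vaccine

65-plus: the protein-subunit vaccine 486/2269 = 21.4%, the adjuvanted vaccine 563/1980 = 28.4% → the adjuvanted vaccine
40–64: the protein-subunit vaccine 57/226 = 25.2%, the adjuvanted vaccine 111/293 = 37.9% → the adjuvanted vaccine
Under-40: the protein-subunit vaccine 71/115 = 61.7%, the adjuvanted vaccine 119/171 = 69.6% → the adjuvanted vaccine
Overall: the protein-subunit vaccine 614/2610 = 23.5%, the adjuvanted vaccine 793/2444 = 32.4% → the adjuvanted vaccine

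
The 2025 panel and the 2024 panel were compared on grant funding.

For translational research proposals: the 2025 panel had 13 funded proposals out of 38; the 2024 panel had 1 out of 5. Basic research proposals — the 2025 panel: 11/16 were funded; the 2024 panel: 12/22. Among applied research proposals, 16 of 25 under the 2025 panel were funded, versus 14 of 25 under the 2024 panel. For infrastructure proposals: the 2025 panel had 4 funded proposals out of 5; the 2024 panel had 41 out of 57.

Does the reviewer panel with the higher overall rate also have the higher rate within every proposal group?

Translational research: the 2025 panel 13/38 = 34.2%, the 2024 panel 1/5 = 20.0% → the 2025 panel
Basic research: the 2025 panel 11/16 = 68.8%, the 2024 panel 12/22 = 54.5% → the 2025 panel
Applied research: the 2025 panel 16/25 = 64.0%, the 2024 panel 14/25 = 56.0% → the 2025 panel
Infrastructure: the 2025 panel 4/5 = 80.0%, the 2024 panel 41/57 = 71.9% → the 2025 panel
Overall: the 2025 panel 44/84 = 52.4%, the 2024 panel 68/109 = 62.4% → the 2024 panel
The 2025 panel wins each proposal group but the 2024 panel wins overall — the comparison reverses. The 2025 panel's proposals skew toward translational research, which has a lower base rate.

No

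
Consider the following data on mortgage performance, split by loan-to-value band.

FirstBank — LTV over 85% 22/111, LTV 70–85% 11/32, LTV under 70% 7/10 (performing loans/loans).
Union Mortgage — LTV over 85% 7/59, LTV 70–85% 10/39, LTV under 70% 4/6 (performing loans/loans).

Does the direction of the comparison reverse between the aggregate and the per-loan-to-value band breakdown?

LTV over 85%: FirstBank 22/111 = 19.8%, Union Mortgage 7/59 = 11.9% → FirstBank
LTV 70–85%: FirstBank 11/32 = 34.4%, Union Mortgage 10/39 = 25.6% → FirstBank
LTV under 70%: FirstBank 7/10 = 70.0%, Union Mortgage 4/6 = 66.7% → FirstBank
Overall: FirstBank 40/153 = 26.1%, Union Mortgage 21/104 = 20.2% → FirstBank
FirstBank wins overall and in every loan-to-value group — no reversal.

No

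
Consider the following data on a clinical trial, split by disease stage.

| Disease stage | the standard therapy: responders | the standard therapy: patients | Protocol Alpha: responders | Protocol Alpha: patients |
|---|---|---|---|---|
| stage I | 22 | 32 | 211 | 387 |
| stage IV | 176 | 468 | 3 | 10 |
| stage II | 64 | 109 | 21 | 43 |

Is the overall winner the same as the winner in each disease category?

Stage I: the standard therapy 22/32 = 68.8%, Protocol Alpha 211/387 = 54.5% → the standard therapy
Stage IV: the standard therapy 176/468 = 37.6%, Protocol Alpha 3/10 = 30.0% → the standard therapy
Stage II: the standard therapy 64/109 = 58.7%, Protocol Alpha 21/43 = 48.8% → the standard therapy
Overall: the standard therapy 262/609 = 43.0%, Protocol Alpha 235/440 = 53.4% → Protocol Alpha
The standard therapy wins each disease group but Protocol Alpha wins overall — the comparison reverses. The standard therapy's patients skew toward stage IV, which has a lower base rate.

No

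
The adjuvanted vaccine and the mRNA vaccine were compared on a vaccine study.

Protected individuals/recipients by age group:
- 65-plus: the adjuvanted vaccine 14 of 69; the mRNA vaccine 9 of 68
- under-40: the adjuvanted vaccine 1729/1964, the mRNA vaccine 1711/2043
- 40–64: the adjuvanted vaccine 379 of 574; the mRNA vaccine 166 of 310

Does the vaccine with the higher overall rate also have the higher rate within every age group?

Yes

65-plus: the adjuvanted vaccine 14/69 = 20.3%, the mRNA vaccine 9/68 = 13.2% → the adjuvanted vaccine
Under-40: the adjuvanted vaccine 1729/1964 = 88.0%, the mRNA vaccine 1711/2043 = 83.7% → the adjuvanted vaccine
40–64: the adjuvanted vaccine 379/574 = 66.0%, the mRNA vaccine 166/310 = 53.5% → the adjuvanted vaccine
Overall: the adjuvanted vaccine 2122/2607 = 81.4%, the mRNA vaccine 1886/2421 = 77.9% → the adjuvanted vaccine
The adjuvanted vaccine wins overall and in every age group — no reversal.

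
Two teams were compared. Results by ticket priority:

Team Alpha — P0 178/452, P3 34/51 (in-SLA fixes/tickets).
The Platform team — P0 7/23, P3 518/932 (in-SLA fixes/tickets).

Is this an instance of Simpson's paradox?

Yes

P0: Team Alpha 178/452 = 39.4%, the Platform team 7/23 = 30.4% → Team Alpha
P3: Team Alpha 34/51 = 66.7%, the Platform team 518/932 = 55.6% → Team Alpha
Overall: Team Alpha 212/503 = 42.1%, the Platform team 525/955 = 55.0% → the Platform team
Team Alpha wins each ticket group but the Platform team wins overall — the comparison reverses. Team Alpha's tickets skew toward P0, which has a lower base rate.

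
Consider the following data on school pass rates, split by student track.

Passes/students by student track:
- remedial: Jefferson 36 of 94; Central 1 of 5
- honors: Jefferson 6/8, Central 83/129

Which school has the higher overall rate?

Remedial: Jefferson 36/94 = 38.3%, Central 1/5 = 20.0% → Jefferson
Honors: Jefferson 6/8 = 75.0%, Central 83/129 = 64.3% → Jefferson
Overall: Jefferson 42/102 = 41.2%, Central 84/134 = 62.7% → Central
(Jefferson wins every student group but Central wins overall — Jefferson's students skew toward the low-rate remedial group.)

Central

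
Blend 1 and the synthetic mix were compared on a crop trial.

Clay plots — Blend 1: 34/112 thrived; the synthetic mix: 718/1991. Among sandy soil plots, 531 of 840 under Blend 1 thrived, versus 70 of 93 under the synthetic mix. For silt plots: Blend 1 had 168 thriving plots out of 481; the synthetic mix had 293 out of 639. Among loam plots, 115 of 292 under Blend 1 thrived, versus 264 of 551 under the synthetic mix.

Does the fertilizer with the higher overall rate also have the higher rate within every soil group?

No

Clay: Blend 1 34/112 = 30.4%, the synthetic mix 718/1991 = 36.1% → the synthetic mix
Sandy soil: Blend 1 531/840 = 63.2%, the synthetic mix 70/93 = 75.3% → the synthetic mix
Silt: Blend 1 168/481 = 34.9%, the synthetic mix 293/639 = 45.9% → the synthetic mix
Loam: Blend 1 115/292 = 39.4%, the synthetic mix 264/551 = 47.9% → the synthetic mix
Overall: Blend 1 848/1725 = 49.2%, the synthetic mix 1345/3274 = 41.1% → Blend 1
The synthetic mix wins each soil group but Blend 1 wins overall — the comparison reverses. The synthetic mix's plots skew toward clay, which has a lower base rate.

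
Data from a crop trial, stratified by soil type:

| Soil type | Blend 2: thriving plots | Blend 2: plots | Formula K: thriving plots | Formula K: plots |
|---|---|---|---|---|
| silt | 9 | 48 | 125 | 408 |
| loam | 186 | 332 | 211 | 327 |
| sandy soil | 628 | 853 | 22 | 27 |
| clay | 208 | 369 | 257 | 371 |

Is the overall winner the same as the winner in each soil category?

No

Silt: Blend 2 9/48 = 18.8%, Formula K 125/408 = 30.6% → Formula K
Loam: Blend 2 186/332 = 56.0%, Formula K 211/327 = 64.5% → Formula K
Sandy soil: Blend 2 628/853 = 73.6%, Formula K 22/27 = 81.5% → Formula K
Clay: Blend 2 208/369 = 56.4%, Formula K 257/371 = 69.3% → Formula K
Overall: Blend 2 1031/1602 = 64.4%, Formula K 615/1133 = 54.3% → Blend 2
Formula K wins each soil group but Blend 2 wins overall — the comparison reverses. Formula K's plots skew toward silt, which has a lower base rate.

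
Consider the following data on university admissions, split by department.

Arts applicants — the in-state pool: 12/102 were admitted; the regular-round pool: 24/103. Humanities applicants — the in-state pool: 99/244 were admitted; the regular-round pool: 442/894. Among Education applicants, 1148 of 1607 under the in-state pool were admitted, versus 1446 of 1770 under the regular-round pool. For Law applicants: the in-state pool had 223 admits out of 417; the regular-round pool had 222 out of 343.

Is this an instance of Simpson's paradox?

Arts: the in-state pool 12/102 = 11.8%, the regular-round pool 24/103 = 23.3% → the regular-round pool
Humanities: the in-state pool 99/244 = 40.6%, the regular-round pool 442/894 = 49.4% → the regular-round pool
Education: the in-state pool 1148/1607 = 71.4%, the regular-round pool 1446/1770 = 81.7% → the regular-round pool
Law: the in-state pool 223/417 = 53.5%, the regular-round pool 222/343 = 64.7% → the regular-round pool
Overall: the in-state pool 1482/2370 = 62.5%, the regular-round pool 2134/3110 = 68.6% → the regular-round pool
The regular-round pool wins overall and in every department group — no reversal.

No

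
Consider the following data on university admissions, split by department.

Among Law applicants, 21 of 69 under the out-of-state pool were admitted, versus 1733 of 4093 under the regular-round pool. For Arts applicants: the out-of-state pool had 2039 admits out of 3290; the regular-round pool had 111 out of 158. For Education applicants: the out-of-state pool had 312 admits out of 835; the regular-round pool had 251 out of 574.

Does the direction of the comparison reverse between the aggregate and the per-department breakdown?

Law: the out-of-state pool 21/69 = 30.4%, the regular-round pool 1733/4093 = 42.3% → the regular-round pool
Arts: the out-of-state pool 2039/3290 = 62.0%, the regular-round pool 111/158 = 70.3% → the regular-round pool
Education: the out-of-state pool 312/835 = 37.4%, the regular-round pool 251/574 = 43.7% → the regular-round pool
Overall: the out-of-state pool 2372/4194 = 56.6%, the regular-round pool 2095/4825 = 43.4% → the out-of-state pool
The regular-round pool wins each department group but the out-of-state pool wins overall — the comparison reverses. The regular-round pool's applicants skew toward Law, which has a lower base rate.

Yes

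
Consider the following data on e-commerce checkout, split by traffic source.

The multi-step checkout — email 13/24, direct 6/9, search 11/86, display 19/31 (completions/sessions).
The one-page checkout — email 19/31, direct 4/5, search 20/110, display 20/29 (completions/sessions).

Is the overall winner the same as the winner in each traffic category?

Email: the multi-step checkout 13/24 = 54.2%, the one-page checkout 19/31 = 61.3% → the one-page checkout
Direct: the multi-step checkout 6/9 = 66.7%, the one-page checkout 4/5 = 80.0% → the one-page checkout
Search: the multi-step checkout 11/86 = 12.8%, the one-page checkout 20/110 = 18.2% → the one-page checkout
Display: the multi-step checkout 19/31 = 61.3%, the one-page checkout 20/29 = 69.0% → the one-page checkout
Overall: the multi-step checkout 49/150 = 32.7%, the one-page checkout 63/175 = 36.0% → the one-page checkout
The one-page checkout wins overall and in every traffic group — no reversal.

Yes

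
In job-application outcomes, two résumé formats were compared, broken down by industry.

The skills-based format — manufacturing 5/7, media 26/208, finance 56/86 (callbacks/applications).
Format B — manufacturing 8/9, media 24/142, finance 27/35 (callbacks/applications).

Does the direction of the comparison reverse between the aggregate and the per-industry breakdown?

No

Manufacturing: the skills-based format 5/7 = 71.4%, Format B 8/9 = 88.9% → Format B
Media: the skills-based format 26/208 = 12.5%, Format B 24/142 = 16.9% → Format B
Finance: the skills-based format 56/86 = 65.1%, Format B 27/35 = 77.1% → Format B
Overall: the skills-based format 87/301 = 28.9%, Format B 59/186 = 31.7% → Format B
Format B wins overall and in every industry group — no reversal.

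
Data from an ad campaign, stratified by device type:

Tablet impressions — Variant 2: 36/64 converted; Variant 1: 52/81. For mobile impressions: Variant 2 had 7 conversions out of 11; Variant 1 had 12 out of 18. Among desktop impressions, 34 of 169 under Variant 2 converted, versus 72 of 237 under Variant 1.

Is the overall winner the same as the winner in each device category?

Yes

Tablet: Variant 2 36/64 = 56.2%, Variant 1 52/81 = 64.2% → Variant 1
Mobile: Variant 2 7/11 = 63.6%, Variant 1 12/18 = 66.7% → Variant 1
Desktop: Variant 2 34/169 = 20.1%, Variant 1 72/237 = 30.4% → Variant 1
Overall: Variant 2 77/244 = 31.6%, Variant 1 136/336 = 40.5% → Variant 1
Variant 1 wins overall and in every device group — no reversal.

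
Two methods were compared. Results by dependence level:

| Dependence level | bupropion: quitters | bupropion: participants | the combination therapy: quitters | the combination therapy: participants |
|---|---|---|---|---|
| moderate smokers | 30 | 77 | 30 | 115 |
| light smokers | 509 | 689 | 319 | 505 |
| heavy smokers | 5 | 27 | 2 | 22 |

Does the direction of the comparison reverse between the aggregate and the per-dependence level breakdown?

Moderate smokers: bupropion 30/77 = 39.0%, the combination therapy 30/115 = 26.1% → bupropion
Light smokers: bupropion 509/689 = 73.9%, the combination therapy 319/505 = 63.2% → bupropion
Heavy smokers: bupropion 5/27 = 18.5%, the combination therapy 2/22 = 9.1% → bupropion
Overall: bupropion 544/793 = 68.6%, the combination therapy 351/642 = 54.7% → bupropion
Bupropion wins overall and in every dependence group — no reversal.

No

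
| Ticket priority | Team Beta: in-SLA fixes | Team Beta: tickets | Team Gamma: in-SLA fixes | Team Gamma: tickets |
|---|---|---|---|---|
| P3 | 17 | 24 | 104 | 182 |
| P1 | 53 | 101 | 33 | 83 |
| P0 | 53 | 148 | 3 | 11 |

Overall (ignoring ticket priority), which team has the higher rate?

Team Gamma

P3: Team Beta 17/24 = 70.8%, Team Gamma 104/182 = 57.1% → Team Beta
P1: Team Beta 53/101 = 52.5%, Team Gamma 33/83 = 39.8% → Team Beta
P0: Team Beta 53/148 = 35.8%, Team Gamma 3/11 = 27.3% → Team Beta
Overall: Team Beta 123/273 = 45.1%, Team Gamma 140/276 = 50.7% → Team Gamma
(Team Beta wins every ticket group but Team Gamma wins overall — Team Beta's tickets skew toward the low-rate P0 group.)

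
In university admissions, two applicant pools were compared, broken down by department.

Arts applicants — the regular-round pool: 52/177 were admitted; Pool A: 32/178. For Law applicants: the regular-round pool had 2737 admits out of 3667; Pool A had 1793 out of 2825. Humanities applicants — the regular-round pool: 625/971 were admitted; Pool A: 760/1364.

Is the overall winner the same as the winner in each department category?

Arts: the regular-round pool 52/177 = 29.4%, Pool A 32/178 = 18.0% → the regular-round pool
Law: the regular-round pool 2737/3667 = 74.6%, Pool A 1793/2825 = 63.5% → the regular-round pool
Humanities: the regular-round pool 625/971 = 64.4%, Pool A 760/1364 = 55.7% → the regular-round pool
Overall: the regular-round pool 3414/4815 = 70.9%, Pool A 2585/4367 = 59.2% → the regular-round pool
The regular-round pool wins overall and in every department group — no reversal.

Yes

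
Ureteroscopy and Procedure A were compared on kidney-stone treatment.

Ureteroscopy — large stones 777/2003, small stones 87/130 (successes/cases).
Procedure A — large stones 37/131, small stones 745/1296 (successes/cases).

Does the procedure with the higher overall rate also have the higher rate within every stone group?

No

Large stones: ureteroscopy 777/2003 = 38.8%, Procedure A 37/131 = 28.2% → ureteroscopy
Small stones: ureteroscopy 87/130 = 66.9%, Procedure A 745/1296 = 57.5% → ureteroscopy
Overall: ureteroscopy 864/2133 = 40.5%, Procedure A 782/1427 = 54.8% → Procedure A
Ureteroscopy wins each stone group but Procedure A wins overall — the comparison reverses. Ureteroscopy's cases skew toward large stones, which has a lower base rate.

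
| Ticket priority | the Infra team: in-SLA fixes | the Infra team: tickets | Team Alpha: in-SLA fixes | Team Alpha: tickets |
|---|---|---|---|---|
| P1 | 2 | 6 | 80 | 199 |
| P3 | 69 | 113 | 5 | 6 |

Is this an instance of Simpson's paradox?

P1: the Infra team 2/6 = 33.3%, Team Alpha 80/199 = 40.2% → Team Alpha
P3: the Infra team 69/113 = 61.1%, Team Alpha 5/6 = 83.3% → Team Alpha
Overall: the Infra team 71/119 = 59.7%, Team Alpha 85/205 = 41.5% → the Infra team
Team Alpha wins each ticket group but the Infra team wins overall — the comparison reverses. Team Alpha's tickets skew toward P1, which has a lower base rate.

Yes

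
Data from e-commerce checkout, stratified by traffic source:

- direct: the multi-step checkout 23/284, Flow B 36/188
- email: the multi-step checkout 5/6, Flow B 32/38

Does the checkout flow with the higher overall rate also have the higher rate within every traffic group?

Yes

Direct: the multi-step checkout 23/284 = 8.1%, Flow B 36/188 = 19.1% → Flow B
Email: the multi-step checkout 5/6 = 83.3%, Flow B 32/38 = 84.2% → Flow B
Overall: the multi-step checkout 28/290 = 9.7%, Flow B 68/226 = 30.1% → Flow B
Flow B wins overall and in every traffic group — no reversal.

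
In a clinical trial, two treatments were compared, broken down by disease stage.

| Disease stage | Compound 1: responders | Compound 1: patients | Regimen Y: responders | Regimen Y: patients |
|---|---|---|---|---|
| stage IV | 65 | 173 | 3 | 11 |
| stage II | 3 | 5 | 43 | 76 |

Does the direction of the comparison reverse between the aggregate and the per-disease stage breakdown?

Stage IV: Compound 1 65/173 = 37.6%, Regimen Y 3/11 = 27.3% → Compound 1
Stage II: Compound 1 3/5 = 60.0%, Regimen Y 43/76 = 56.6% → Compound 1
Overall: Compound 1 68/178 = 38.2%, Regimen Y 46/87 = 52.9% → Regimen Y
Compound 1 wins each disease group but Regimen Y wins overall — the comparison reverses. Compound 1's patients skew toward stage IV, which has a lower base rate.

Yes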